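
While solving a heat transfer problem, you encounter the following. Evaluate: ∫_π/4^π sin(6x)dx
Antiderivative: -cos(6x)/6
Evaluate at bounds: [-cos(6·π)/6] - [-cos(6·π/4)/6]
= (-(1) + (0))/6 = -1/6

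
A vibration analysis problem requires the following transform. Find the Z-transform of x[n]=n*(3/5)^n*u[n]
Using the property Z{n*a^n*u[n]}=az/(z-a)^2
With a=3/5: X(z)=(3/5)z/(z - 3/5)^2, |z| > 3/5

Answer: (3/5)z/(z - 3/5)^2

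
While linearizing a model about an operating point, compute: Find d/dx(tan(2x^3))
Chain rule: d/dx[tan(u)] = sec²(u)·u' where u = 2x^3
u' = 6x^2

Answer: 6x^2·sec²(2x^3)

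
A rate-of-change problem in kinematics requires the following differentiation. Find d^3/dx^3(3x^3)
Apply power rule 3 times:
d^1: 9x^2
d^2: 18x
d^3: 18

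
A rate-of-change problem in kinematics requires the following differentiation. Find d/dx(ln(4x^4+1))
Chain rule: d/dx[ln(u)]=u'/u where u=4x^4+1
u'=16x^3

Answer: (16x^3)/(4x^4+1)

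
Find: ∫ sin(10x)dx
Using substitution u=10x: ∫ sin(u) du/10=-cos(u)/10+C

Answer: (-1/10)cos(10x)+C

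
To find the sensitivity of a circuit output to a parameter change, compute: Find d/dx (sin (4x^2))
Chain rule: d/dx[sin(u)]=cos(u)·u' where u=4x^2
u'=8x

Answer: 8x·cos(4x^2)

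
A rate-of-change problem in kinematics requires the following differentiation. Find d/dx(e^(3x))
Chain rule: d/dx[e^u] = e^u · u' where u = 3x
u' = 3

Answer: 3·e^(3x)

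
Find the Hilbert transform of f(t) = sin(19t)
The Hilbert transform shifts each frequency component by -pi/2.
H{sin(wt)}=-cos(wt)
With w=19: H{sin(19t)}=-cos(19t)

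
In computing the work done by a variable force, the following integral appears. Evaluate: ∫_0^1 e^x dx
Antiderivative: e^x
Evaluate: (e^1-1)

Answer: e^1-1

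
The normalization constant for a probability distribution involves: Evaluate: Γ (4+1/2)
Γ(n + 1/2) = (2n)!√π/(4^n·n!)
= 40320√π/(256·24) = (105/16)·√π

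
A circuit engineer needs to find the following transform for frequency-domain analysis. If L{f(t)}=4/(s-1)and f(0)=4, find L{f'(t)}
L{f'(t)}=s·F(s) - f(0)=4s/(s-1)-4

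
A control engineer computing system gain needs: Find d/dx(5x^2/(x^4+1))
Quotient rule: (f/g)' = (f'g - fg')/g²
f = 5x^2, f' = 10x
g = x^4+1, g' = 4x^3

Answer: (10x·(x^4+1)-20x^5)/(x^4+1)²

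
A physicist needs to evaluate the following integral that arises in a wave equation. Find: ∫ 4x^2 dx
Using power rule: ∫ 4x^2 dx = 4/3 x^3+C = (4/3)x^3+C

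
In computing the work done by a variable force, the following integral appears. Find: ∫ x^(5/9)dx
Power rule: ∫ x^(5/9) dx=x^(14/9)/(14/9) + C

Answer: (9/14)·x^(14/9) + C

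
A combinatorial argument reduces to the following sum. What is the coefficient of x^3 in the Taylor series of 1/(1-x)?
1/(1-x)=Σ x^n for |x|<1
All coefficients are 1

Answer: 1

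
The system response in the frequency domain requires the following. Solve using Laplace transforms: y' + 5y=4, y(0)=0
Take L of both sides: sY(s) - 0 + 5Y(s) = 4/s
Y(s)(s + 5) = 4/s + 0
Y(s) = 4/(s(s + 5)) + 0/(s + 5)
Partial fractions: 4/(s(s + 5)) = (4/5)/s - (4/5)/(s + 5)
So Y(s) = (4/5)/s - (4/5)/(s + 5)
Inverse transform (L^(-1){1/s} = 1, L^(-1){1/(s + 5)} = e^(-5t)):

Answer: y(t) = 4/5 - (4/5)·e^(-5t)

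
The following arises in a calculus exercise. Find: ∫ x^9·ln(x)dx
By parts: u = ln(x), dv = x^9 dx
du = 1/x dx, v = x^10/10
= x^10·ln(x)/10 - ∫ x^9/10 dx
= x^10·ln(x)/10 - x^10/100 + C

Answer: x^10(ln(x)/10 - 1/100) + C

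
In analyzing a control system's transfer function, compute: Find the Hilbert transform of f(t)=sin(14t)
The Hilbert transform shifts each frequency component by -pi/2.
H{sin(wt)} = -cos(wt)
With w = 14: H{sin(14t)} = -cos(14t)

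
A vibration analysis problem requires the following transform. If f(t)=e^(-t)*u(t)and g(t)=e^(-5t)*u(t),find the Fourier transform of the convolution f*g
By the convolution theorem: F{f*g} = F(omega)*G(omega)
F(omega) = 1/(1 + j*omega), G(omega) = 1/(5 + j*omega)
F{f*g} = 1/((1 + j*omega)(5 + j*omega))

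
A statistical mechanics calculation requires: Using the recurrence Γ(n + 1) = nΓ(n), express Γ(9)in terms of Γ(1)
Γ(9) = 8Γ(8) = 8·7Γ(7) = ... = 8!·Γ(1) = 40320·Γ(1)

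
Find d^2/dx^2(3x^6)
Apply power rule 2 times:
d^1: 18x^5
d^2: 90x^4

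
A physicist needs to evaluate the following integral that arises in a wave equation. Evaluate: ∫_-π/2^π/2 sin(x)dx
Antiderivative: -cos(x)
Evaluate at bounds: [-cos(1·π/2)/1] - [-cos(1·-π/2)/1]
=(-(0)+(0))/1=0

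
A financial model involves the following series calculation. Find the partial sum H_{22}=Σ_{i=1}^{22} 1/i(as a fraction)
H_22=1+1/2+1/3+...+1/22
=19093197/5173168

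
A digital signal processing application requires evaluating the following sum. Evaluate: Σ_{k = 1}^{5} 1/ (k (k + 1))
Partial fractions: 1/(k(k+1)) = 1/k - 1/(k+1)
Telescoping sum: 1(1-1/6) = 1·5/6

Answer: 5/6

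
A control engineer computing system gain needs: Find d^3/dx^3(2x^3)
Apply power rule 3 times:
d^1: 6x^2
d^2: 12x
d^3: 12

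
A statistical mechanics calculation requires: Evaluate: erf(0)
erf(0) = 0 (error function is odd and erf(0) = 0 by definition)

Answer: 0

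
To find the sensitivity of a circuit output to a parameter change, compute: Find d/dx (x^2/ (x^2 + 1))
Quotient rule: (f/g)' = (f'g - fg')/g²
f = x^2, f' = 2x
g = x^2+1, g' = 2x

Answer: (2x·(x^2+1)-2x^3)/(x^2+1)²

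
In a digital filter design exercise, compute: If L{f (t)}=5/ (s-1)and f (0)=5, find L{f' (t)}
L{f'(t)} = s·F(s) - f(0) = 5s/(s-1) - 5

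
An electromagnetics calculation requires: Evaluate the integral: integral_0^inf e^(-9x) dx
integral_0^inf e^(-9x) dx = [-1/9 * e^(-9x)]_0^inf
= 0 - (-1/9) = 1/9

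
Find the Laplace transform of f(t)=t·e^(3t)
L{t·e^(at)}=1/(s-a)²
L{t·e^(3t)}=1/(s-3)²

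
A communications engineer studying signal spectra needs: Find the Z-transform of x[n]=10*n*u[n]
Z{n * u[n]} = z/(z-1)^2
By linearity: Z{10 * n * u[n]} = 10z/(z-1)^2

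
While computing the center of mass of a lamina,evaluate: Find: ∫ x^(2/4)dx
Power rule: ∫ x^(1/2) dx=x^(3/2)/(3/2) + C

Answer: (2/3)·x^(3/2) + C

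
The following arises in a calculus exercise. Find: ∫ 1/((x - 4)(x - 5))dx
Partial fractions: 1/((x-4)(x-5))=A/(x-4) + B/(x-5)
A=-1, B=1
∫ [-1· 1/(x-4) + 1· 1/(x-5)] dx
=(1)[ln|x-5| - ln|x-4|] + C

Answer: ln|(x-5)/(x-4)| + C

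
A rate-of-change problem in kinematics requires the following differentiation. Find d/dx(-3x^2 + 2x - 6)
Power rule: d/dx(ax^n)=n·a·x^(n-1)
Term by term: -6·x+2

Answer: -6x+2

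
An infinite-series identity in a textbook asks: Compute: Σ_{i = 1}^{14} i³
Using formula: Σ i^3=[n(n+1)/2]²=[14·15/2]²=11025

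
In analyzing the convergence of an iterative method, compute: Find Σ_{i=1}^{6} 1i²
= 1·n(n + 1)(2n + 1)/6 = 1·6·7·13/6 = 91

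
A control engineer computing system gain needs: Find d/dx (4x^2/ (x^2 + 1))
Quotient rule: (f/g)' = (f'g - fg')/g²
f = 4x^2, f' = 8x
g = x^2+1, g' = 2x

Answer: (8x·(x^2+1)-8x^3)/(x^2+1)²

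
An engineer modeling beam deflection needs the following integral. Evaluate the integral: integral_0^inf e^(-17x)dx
integral_0^inf e^(-17x) dx=[-1/17*e^(-17x)]_0^inf
=0 - (-1/17)=1/17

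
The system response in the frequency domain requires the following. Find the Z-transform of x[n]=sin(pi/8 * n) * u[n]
Z{sin(w0*n)*u[n]} = z*sin(w0)/(z^2 - 2z*cos(w0) + 1)
With w0 = pi/8: X(z) = z*sin(pi/8)/(z^2 - 2z*cos(pi/8) + 1)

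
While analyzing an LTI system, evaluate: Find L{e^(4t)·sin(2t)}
First shifting: L{e^(at)f(t)}=F(s-a)
L{sin(2t)}=2/(s² + 4)
Shift: 2/((s-4)² + 4)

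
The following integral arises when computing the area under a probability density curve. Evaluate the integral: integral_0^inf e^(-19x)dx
integral_0^inf e^(-19x) dx=[-1/19 * e^(-19x)]_0^inf
=0 - (-1/19)=1/19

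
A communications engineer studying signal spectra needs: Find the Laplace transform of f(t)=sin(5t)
L{sin(wt)} = w/(s² + w²)
L{sin(5t)} = 5/(s² + 25)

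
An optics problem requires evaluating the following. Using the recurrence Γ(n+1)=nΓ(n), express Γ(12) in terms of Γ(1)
Γ(12) = 11Γ(11) = 11·10Γ(10) = ... = 11!·Γ(1) = 39916800·Γ(1)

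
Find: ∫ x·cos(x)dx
By parts: u = x, dv = cos(x) dx
du = dx, v = sin(x)
= x·sin(x)+cos(x)+C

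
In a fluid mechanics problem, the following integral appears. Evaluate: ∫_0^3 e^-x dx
Antiderivative: -e^-x
Evaluate: -(e^-3 - 1)

Answer: (e^-3 - 1)/(-1)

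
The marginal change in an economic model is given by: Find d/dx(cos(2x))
Chain rule: d/dx[cos(u)]=-sin(u)·u' where u=2x
u'=2

Answer: -2·sin(2x)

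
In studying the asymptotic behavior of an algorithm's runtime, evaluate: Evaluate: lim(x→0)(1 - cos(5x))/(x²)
Using 1-cos(u) ≈ u²/2 for small u:
(1-cos(5x)) ≈ (5x)²/2=25x²/2
So limit=25/(2·1)=25/2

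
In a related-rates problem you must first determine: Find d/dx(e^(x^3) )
Chain rule: d/dx[e^u] = e^u · u' where u = x^3
u' = 3x^2

Answer: 3x^2·e^(x^3)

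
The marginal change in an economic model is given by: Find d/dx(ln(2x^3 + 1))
Chain rule: d/dx[ln(u)] = u'/u where u = 2x^3 + 1
u' = 6x^2

Answer: (6x^2)/(2x^3 + 1)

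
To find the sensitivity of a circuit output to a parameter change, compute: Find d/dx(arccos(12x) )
d/dx[arccos(u)]=-u'/√(1-u²), u=12x, u'=12

Answer: -12/√(1-144x²)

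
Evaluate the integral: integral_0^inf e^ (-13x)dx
integral_0^inf e^(-13x) dx = [-1/13*e^(-13x)]_0^inf
= 0 - (-1/13) = 1/13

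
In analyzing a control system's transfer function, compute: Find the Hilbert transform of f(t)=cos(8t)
The Hilbert transform shifts each frequency component by -pi/2.
H{cos(wt)} = sin(wt)
With w = 8: H{cos(8t)} = sin(8t)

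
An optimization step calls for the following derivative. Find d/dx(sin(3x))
Chain rule: d/dx[sin(u)]=cos(u)·u' where u=3x
u'=3

Answer: 3·cos(3x)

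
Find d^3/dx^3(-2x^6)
Apply power rule 3 times:
d^1: -12x^5
d^2: -60x^4
d^3: -240x^3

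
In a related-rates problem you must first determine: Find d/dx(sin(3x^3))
Chain rule: d/dx[sin(u)]=cos(u)·u' where u=3x^3
u'=9x^2

Answer: 9x^2·cos(3x^3)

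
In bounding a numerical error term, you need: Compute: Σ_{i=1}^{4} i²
Using formula: Σ i^2=n(n + 1)(2n + 1)/6=4·5·9/6=30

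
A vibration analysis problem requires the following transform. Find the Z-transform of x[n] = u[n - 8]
Using the time-shift property: Z{u[n-8]} = z^(-8) * z/(z-1)
= z^(-7)/(z-1)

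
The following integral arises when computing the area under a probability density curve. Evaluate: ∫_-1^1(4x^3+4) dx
Step 1: Find antiderivative F(x) = x^4 + 4x
Step 2: F(1) - F(-1) = 5 - (-3) = 8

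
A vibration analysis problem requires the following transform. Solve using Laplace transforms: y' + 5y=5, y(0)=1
Take L of both sides: sY(s) - 1 + 5Y(s) = 5/s
Y(s)(s + 5) = 5/s + 1
Y(s) = 5/(s(s + 5)) + 1/(s + 5)
Partial fractions: 5/(s(s + 5)) = 1/s - 1/(s + 5)
So Y(s) = 1/s
Inverse transform (L^(-1){1/s} = 1, L^(-1){1/(s + 5)} = e^(-5t)):

Answer: y(t) = 1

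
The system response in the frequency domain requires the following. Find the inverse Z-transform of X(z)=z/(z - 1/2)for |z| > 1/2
Standard pair: z/(z-a) <-> a^n * u[n] for causal signals
With a = 1/2: x[n] = (1/2)^n * u[n]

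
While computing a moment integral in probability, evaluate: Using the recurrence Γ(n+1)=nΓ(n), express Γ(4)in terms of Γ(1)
Γ(4) = 3Γ(3) = 3·2Γ(2) = ... = 3!·Γ(1) = 6·Γ(1)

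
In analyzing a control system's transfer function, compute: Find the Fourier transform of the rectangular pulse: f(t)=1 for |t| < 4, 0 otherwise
F(omega)=integral from -4 to 4 of e^(-j*omega*t) dt
=2*sin(4*omega)/omega=8*sinc(4*omega/pi)

Answer: 2*sin(4*omega)/omega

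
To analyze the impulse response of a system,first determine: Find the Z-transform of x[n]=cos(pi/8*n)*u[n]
Z{cos(w0*n)*u[n]}=z(z - cos(w0))/(z^2-2z*cos(w0)+1)
With w0=pi/8: X(z)=z(z - cos(pi/8))/(z^2-2z*cos(pi/8)+1)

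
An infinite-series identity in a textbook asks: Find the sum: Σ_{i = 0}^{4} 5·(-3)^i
Geometric series: S = a(1 - r^n)/(1 - r)
a = 5, r = -3, n = 5
S = 5(1 + 243)/4 = 305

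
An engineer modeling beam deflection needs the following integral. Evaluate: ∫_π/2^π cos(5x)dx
Antiderivative: sin(5x)/5
Evaluate at bounds: [sin(5·π)/5] - [sin(5·π/2)/5]
=((0) - (1))/5=-1/5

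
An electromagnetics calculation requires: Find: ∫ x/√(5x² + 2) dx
Let u=5x²+2, du=10x dx
∫ (1/10)·u^(-1/2) du=√u/5+C

Answer: √(5x²+2)/5+C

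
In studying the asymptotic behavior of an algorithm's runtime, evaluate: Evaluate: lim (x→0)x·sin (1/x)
Squeeze theorem: -|x| ≤ x·sin(1/x) ≤ |x|
Since x → 0 as x → 0, by squeeze theorem the limit is 0

Answer: 0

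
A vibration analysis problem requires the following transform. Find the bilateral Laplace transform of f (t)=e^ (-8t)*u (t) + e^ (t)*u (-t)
For e^(-8t) * u(t): L=1/(s + 8), Re(s) > -8
For e^(t) * u(-t): L=-1/(s-1), Re(s) < 1
Combined: F(s)=1/(s + 8) - 1/(s-1), -8 < Re(s) < 1

Answer: 1/(s + 8) - 1/(s-1), ROC: -8 < Re(s) < 1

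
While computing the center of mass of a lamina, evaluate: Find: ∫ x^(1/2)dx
Power rule: ∫ x^(1/2) dx = x^(3/2)/(3/2)+C

Answer: (2/3)·x^(3/2)+C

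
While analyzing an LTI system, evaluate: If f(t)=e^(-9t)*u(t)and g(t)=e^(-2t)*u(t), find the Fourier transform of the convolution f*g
By the convolution theorem: F{f * g}=F(omega) * G(omega)
F(omega)=1/(9+j * omega), G(omega)=1/(2+j * omega)
F{f * g}=1/((9+j * omega)(2+j * omega))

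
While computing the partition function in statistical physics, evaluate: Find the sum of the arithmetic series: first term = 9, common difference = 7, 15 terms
Last term: a_n = 9+(15-1)·7 = 107
Sum = n(a_1+a_n)/2 = 15(9+107)/2 = 870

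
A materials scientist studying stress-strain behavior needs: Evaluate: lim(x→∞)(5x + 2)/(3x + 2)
Divide numerator and denominator by x:
lim (5+2/x)/(3+2/x)=5/3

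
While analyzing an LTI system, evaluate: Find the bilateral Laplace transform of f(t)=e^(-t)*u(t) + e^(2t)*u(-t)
For e^(-t) * u(t): L = 1/(s + 1), Re(s) > -1
For e^(2t) * u(-t): L = -1/(s-2), Re(s) < 2
Combined: F(s) = 1/(s + 1) - 1/(s-2), -1 < Re(s) < 2

Answer: 1/(s + 1) - 1/(s-2), ROC: -1 < Re(s) < 2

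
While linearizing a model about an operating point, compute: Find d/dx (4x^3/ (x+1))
Quotient rule: (f/g)' = (f'g - fg')/g²
f = 4x^3, f' = 12x^2
g = x + 1, g' = 1

Answer: (12x^2·(x + 1) - 4x^3)/(x + 1)²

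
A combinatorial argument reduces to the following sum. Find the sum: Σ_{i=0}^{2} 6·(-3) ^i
Geometric series: S=a(1 - r^n)/(1 - r)
a=6, r=-3, n=3
S=6(1 + 27)/4=42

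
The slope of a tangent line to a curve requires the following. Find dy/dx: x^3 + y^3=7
Differentiate: 3x^2+3y^2·(dy/dx) = 0
dy/dx = -3x^2/(3y^2)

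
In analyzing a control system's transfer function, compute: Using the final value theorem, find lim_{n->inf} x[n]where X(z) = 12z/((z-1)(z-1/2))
Final value theorem: lim x[n]=lim_{z->1} (z-1) * X(z)
(z-1) * X(z)=12z/(z-1/2)
As z->1: 12/(1 - 1/2)=12/(1/2)=24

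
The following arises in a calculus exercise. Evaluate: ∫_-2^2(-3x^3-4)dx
Step 1: Find antiderivative F(x)=(-3/4)x^4 - 4x
Step 2: F(2) - F(-2)=-20 - (-4)=-16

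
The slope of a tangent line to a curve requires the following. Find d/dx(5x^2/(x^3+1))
Quotient rule: (f/g)'=(f'g - fg')/g²
f=5x^2, f'=10x
g=x^3 + 1, g'=3x^2

Answer: (10x·(x^3 + 1) - 15x^4)/(x^3 + 1)²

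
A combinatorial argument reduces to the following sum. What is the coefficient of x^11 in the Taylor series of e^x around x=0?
Taylor series of e^x=Σ x^n/n!
Coefficient of x^11=1/11!=1/39916800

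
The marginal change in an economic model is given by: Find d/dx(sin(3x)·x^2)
Product rule: (fg)'=f'g+fg'
f=sin(3x), f'=3·cos(3x)
g=x^2, g'=2x

Answer: 3·cos(3x)·x^2+2·sin(3x)·x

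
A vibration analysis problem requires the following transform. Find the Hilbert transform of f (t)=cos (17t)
The Hilbert transform shifts each frequency component by -pi/2.
H{cos(wt)}=sin(wt)
With w=17: H{cos(17t)}=sin(17t)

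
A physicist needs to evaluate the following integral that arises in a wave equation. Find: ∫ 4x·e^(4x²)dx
Let u=4x², du=8x dx
∫ (1/2)e^u du=e^u/2 + C

Answer: e^(4x²)/2 + C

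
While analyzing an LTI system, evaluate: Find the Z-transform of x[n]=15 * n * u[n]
Z{n*u[n]} = z/(z-1)^2
By linearity: Z{15*n*u[n]} = 15z/(z-1)^2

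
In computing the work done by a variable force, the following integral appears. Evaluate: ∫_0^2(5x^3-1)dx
Step 1: Find antiderivative F(x) = (5/4)x^4 - x
Step 2: F(2) - F(0) = 18 - (0) = 18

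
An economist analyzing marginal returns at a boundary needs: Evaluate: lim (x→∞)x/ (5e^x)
Apply L'Hôpital 1 times (∞/∞ each time):
Eventually get 1!/(5e^x) → 0

Answer: 0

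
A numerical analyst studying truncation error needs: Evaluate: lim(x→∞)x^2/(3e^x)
Apply L'Hôpital 2 times (∞/∞ each time):
Eventually get 2!/(3e^x) → 0

Answer: 0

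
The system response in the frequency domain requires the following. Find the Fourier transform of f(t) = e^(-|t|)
Using the standard pair: F{e^(-a|t|)}=2a/(a^2+omega^2)
With a=1: F(omega)=2/(1+omega^2)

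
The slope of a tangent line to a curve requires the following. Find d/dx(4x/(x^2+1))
Quotient rule: (f/g)' = (f'g - fg')/g²
f = 4x, f' = 4
g = x^2 + 1, g' = 2x

Answer: (4·(x^2 + 1) - 8x^2)/(x^2 + 1)²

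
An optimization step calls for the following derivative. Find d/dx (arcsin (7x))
d/dx[arcsin(u)] = u'/√(1-u²), u = 7x, u' = 7

Answer: 7/√(1-49x²)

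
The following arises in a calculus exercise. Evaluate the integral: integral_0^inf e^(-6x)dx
integral_0^inf e^(-6x) dx=[-1/6*e^(-6x)]_0^inf
=0 - (-1/6)=1/6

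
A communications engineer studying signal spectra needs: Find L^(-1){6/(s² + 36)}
L^(-1){w/(s² + w²)}=sin(wt)
Here w=6

Answer: sin(6t)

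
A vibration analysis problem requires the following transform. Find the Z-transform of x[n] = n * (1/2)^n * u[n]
Using the property Z{n*a^n*u[n]}=az/(z-a)^2
With a=1/2: X(z)=(1/2)z/(z - 1/2)^2, |z| > 1/2

Answer: (1/2)z/(z - 1/2)^2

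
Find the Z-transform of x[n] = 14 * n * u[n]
Z{n * u[n]} = z/(z-1)^2
By linearity: Z{14 * n * u[n]} = 14z/(z-1)^2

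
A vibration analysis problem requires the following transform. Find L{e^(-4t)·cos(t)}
First shifting: L{e^(at)f(t)} = F(s-a)
L{cos(t)} = s/(s² + 1)
Shift: (s + 4)/((s + 4)² + 1)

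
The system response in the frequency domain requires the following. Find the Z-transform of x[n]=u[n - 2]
Using the time-shift property: Z{u[n-2]} = z^(-2)*z/(z-1)
= z^(-1)/(z-1)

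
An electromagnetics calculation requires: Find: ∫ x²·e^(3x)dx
Integration by parts twice:
First: u=x², dv=e^(3x) dx => x²e^(3x)/3 - (2/3)∫ xe^(3x) dx
Second (∫ xe^(3x) dx): xe^(3x)/3 - e^(3x)/9
Combining: e^(3x)(x²/3 - 2x/9 + 2/27) + C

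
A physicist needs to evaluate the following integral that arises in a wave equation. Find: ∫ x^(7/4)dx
Power rule: ∫ x^(7/4) dx=x^(11/4)/(11/4) + C

Answer: (4/11)·x^(11/4) + C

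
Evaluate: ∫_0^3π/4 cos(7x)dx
Antiderivative: sin(7x)/7
Evaluate at bounds: [sin(7·3π/4)/7] - [sin(7·0)/7]
=((-√2/2) - (0))/7=-√2/14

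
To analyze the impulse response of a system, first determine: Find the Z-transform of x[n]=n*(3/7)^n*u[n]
Using the property Z{n * a^n * u[n]} = az/(z-a)^2
With a = 3/7: X(z) = (3/7)z/(z - 3/7)^2, |z| > 3/7

Answer: (3/7)z/(z - 3/7)^2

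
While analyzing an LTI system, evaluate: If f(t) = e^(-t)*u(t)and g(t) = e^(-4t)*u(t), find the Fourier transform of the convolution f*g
By the convolution theorem: F{f*g}=F(omega)*G(omega)
F(omega)=1/(1+j*omega), G(omega)=1/(4+j*omega)
F{f*g}=1/((1+j*omega)(4+j*omega))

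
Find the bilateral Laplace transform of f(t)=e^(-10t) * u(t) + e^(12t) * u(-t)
For e^(-10t) * u(t): L = 1/(s+10), Re(s) > -10
For e^(12t) * u(-t): L = -1/(s-12), Re(s) < 12
Combined: F(s) = 1/(s+10)-1/(s-12), -10 < Re(s) < 12

Answer: 1/(s+10)-1/(s-12), ROC: -10 < Re(s) < 12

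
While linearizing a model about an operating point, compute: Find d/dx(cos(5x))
Chain rule: d/dx[cos(u)] = -sin(u)·u' where u = 5x
u' = 5

Answer: -5·sin(5x)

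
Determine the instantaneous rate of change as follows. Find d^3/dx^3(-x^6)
Apply power rule 3 times:
d^1: -6x^5
d^2: -30x^4
d^3: -120x^3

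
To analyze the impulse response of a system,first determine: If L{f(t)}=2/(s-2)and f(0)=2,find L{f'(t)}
L{f'(t)}=s·F(s) - f(0)=2s/(s-2)-2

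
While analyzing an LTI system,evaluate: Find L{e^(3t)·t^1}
First shifting: L{e^(at)f(t)} = F(s-a)
L{t^1} = 1/s^2
Shift s → s-3: 1/(s-3)^2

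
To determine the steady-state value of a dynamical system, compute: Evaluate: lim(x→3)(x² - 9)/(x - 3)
Factor: (x² - 9) = (x-3)(x + 3)
Cancel (x-3): lim(x→3) (x + 3) = 6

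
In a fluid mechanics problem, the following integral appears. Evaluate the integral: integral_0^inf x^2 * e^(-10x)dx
This is a Gamma integral. Substitute u = 10x (du = 10 dx):
integral_0^inf x^2*e^(-10x) dx = (1/10^3) integral_0^inf u^2*e^(-u) du
= Gamma(3)/10^3 = 2!/10^3 = 2/1000

Answer: 1/500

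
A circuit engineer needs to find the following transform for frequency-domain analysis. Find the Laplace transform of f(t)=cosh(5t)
L{cosh(at)}=s/(s²-a²)
L{cosh(5t)}=s/(s²-25)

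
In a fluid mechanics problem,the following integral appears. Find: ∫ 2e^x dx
Since d/dx[e^x] = +e^x, we get 2e^x+C

Answer: 2e^x+C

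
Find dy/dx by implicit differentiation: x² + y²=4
Differentiate both sides: 2x+2y·(dy/dx) = 0
Solve: dy/dx = -2x/(2y) = -x/y

Answer: dy/dx = -x/y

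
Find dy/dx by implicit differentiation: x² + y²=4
Differentiate both sides: 2x + 2y·(dy/dx)=0
Solve: dy/dx=-2x/(2y)=-x/y

Answer: dy/dx=-x/y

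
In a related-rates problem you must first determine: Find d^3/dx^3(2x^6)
Apply power rule 3 times:
d^1: 12x^5
d^2: 60x^4
d^3: 240x^3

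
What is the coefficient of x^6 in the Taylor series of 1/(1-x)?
1/(1-x)=Σ x^n for |x|<1
All coefficients are 1

Answer: 1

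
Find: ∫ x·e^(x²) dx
Let u = x², du = 2x dx
∫ (1/2)e^u du = e^u/2+C

Answer: e^(x²)/2+C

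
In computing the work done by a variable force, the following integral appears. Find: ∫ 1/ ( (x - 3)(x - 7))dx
Partial fractions: 1/((x-3)(x-7))=A/(x-3)+B/(x-7)
A=-1/4, B=1/4
∫ [-1/4· 1/(x-3)+1/4· 1/(x-7)] dx
=(1/4)[ln|x-7| - ln|x-3|]+C

Answer: (1/4)·ln|(x-7)/(x-3)|+C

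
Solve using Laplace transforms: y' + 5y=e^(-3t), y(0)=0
Take L: sY - 0 + 5Y=1/(s + 3)
Y(s + 5)=1/(s + 3) + 0
Y=1/((s + 3)(s + 5)) + 0/(s + 5)
Partial fractions: 1/((s + 3)(s + 5))=(1/2)/(s + 3) - (1/2)/(s + 5)
So Y=(1/2)/(s + 3) - (1/2)/(s + 5)
Inverse Laplace transform (L^(-1){1/(s + 3)}=e^(-3t), L^(-1){1/(s + 5)}=e^(-5t)):

Answer: y(t)=(1/2)·e^(-3t) - (1/2)·e^(-5t)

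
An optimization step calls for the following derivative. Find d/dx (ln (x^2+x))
Chain rule: d/dx[ln(u)] = u'/u where u = x^2+x
u' = 2x+1

Answer: (2x+1)/(x^2+x)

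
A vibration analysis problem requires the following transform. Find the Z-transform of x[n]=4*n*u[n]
Z{n * u[n]}=z/(z-1)^2
By linearity: Z{4 * n * u[n]}=4z/(z-1)^2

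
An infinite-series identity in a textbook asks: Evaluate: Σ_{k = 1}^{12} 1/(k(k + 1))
Partial fractions: 1/(k(k+1)) = 1/k - 1/(k+1)
Telescoping sum: 1(1-1/13) = 1·12/13

Answer: 12/13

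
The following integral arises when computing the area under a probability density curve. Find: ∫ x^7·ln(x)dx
By parts: u = ln(x), dv = x^7 dx
du = 1/x dx, v = x^8/8
= x^8·ln(x)/8 - ∫ x^7/8 dx
= x^8·ln(x)/8 - x^8/64 + C

Answer: x^8(ln(x)/8 - 1/64) + C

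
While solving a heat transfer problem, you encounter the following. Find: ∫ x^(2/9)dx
Power rule: ∫ x^(2/9) dx = x^(11/9)/(11/9) + C

Answer: (9/11)·x^(11/9) + C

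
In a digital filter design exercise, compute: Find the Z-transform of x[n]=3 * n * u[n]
Z{n*u[n]}=z/(z-1)^2
By linearity: Z{3*n*u[n]}=3z/(z-1)^2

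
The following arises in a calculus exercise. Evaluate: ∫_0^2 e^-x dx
Antiderivative: -e^-x
Evaluate: -(e^-2 - 1)

Answer: (e^-2 - 1)/(-1)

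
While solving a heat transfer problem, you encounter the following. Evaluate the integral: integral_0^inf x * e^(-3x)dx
This is a Gamma integral. Substitute u=3x (du=3 dx):
integral_0^inf x * e^(-3x) dx=(1/3^2) integral_0^inf u^1 * e^(-u) du
=Gamma(2)/3^2=1!/3^2=1/9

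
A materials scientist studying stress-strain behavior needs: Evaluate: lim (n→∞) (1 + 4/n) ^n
This is the definition of e^4: lim(1+4/n)^n=e^4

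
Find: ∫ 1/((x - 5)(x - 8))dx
Partial fractions: 1/((x-5)(x-8))=A/(x-5) + B/(x-8)
A=-1/3, B=1/3
∫ [-1/3· 1/(x-5) + 1/3· 1/(x-8)] dx
=(1/3)[ln|x-8| - ln|x-5|] + C

Answer: (1/3)·ln|(x-8)/(x-5)| + C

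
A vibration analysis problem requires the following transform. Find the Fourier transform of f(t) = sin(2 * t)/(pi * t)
sin(W * t)/(pi * t) = (W/pi) * sinc(W * t/pi) is the impulse response of the ideal low-pass filter with cutoff W (here W = 2).
Its Fourier transform is a rectangular function:
F(omega) = 1 for |omega| < 2, 0 otherwise

Answer: rect(omega/4) [i.e., 1 for |omega| < 2, 0 otherwise]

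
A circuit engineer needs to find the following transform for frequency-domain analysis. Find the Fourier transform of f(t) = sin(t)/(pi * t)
sin(W * t)/(pi * t) = (W/pi) * sinc(W * t/pi) is the impulse response of the ideal low-pass filter with cutoff W (here W = 1).
Its Fourier transform is a rectangular function:
F(omega) = 1 for |omega| < 1, 0 otherwise

Answer: rect(omega/2) [i.e., 1 for |omega| < 1, 0 otherwise]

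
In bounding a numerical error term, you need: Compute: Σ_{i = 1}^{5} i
Using formula: Σ i^1 = n(n + 1)/2 = 5·6/2 = 15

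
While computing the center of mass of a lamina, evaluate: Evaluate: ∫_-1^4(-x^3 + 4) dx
Step 1: Find antiderivative F(x)=(-1/4)x^4+4x
Step 2: F(4) - F(-1)=-48 - (-17/4)=-175/4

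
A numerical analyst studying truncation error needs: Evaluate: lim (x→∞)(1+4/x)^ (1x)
Rewrite as [(1+4/x)^x]^1.
lim(1+4/x)^x=e^4, so limit=(e^4)^1=e^4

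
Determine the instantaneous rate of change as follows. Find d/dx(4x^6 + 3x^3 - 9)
Power rule: d/dx(ax^n) = n·a·x^(n-1)
Term by term: 24·x^5 + 9·x^2

Answer: 24x^5 + 9x^2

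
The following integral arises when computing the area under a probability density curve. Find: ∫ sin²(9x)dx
Using identity sin²(u) = (1 - cos(2u))/2:
∫ (1 - cos(18x))/2 dx = x/2 - sin(18x)/36+C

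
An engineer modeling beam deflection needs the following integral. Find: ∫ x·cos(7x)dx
By parts: u=x, dv=cos(7x) dx
du=dx, v=sin(7x)/7
=x·sin(7x)/7 + cos(7x)/7² + C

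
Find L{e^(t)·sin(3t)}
First shifting: L{e^(at)f(t)}=F(s-a)
L{sin(3t)}=3/(s²+9)
Shift: 3/((s-1)²+9)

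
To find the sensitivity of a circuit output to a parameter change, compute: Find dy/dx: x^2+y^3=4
Differentiate: 2x+3y^2·(dy/dx) = 0
dy/dx = -2x/(3y^2)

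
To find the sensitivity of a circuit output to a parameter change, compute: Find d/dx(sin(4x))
Chain rule: d/dx[sin(u)]=cos(u)·u' where u=4x
u'=4

Answer: 4·cos(4x)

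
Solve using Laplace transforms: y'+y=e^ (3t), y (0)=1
Take L: sY - 1+Y=1/(s-3)
Y(s+1)=1/(s-3)+1
Y=1/((s-3)(s+1))+1/(s+1)
Partial fractions: 1/((s-3)(s+1))=(1/4)/(s-3) - (1/4)/(s+1)
So Y=(1/4)/(s-3)+(3/4)/(s+1)
Inverse Laplace transform (L^(-1){1/(s-3)}=e^(3t), L^(-1){1/(s+1)}=e^(-t)):

Answer: y(t)=(1/4)·e^(3t)+(3/4)·e^(-t)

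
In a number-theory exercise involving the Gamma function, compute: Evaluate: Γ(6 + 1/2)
Γ(n+1/2) = (2n)!√π/(4^n·n!)
= 479001600√π/(4096·720) = (10395/64)·√π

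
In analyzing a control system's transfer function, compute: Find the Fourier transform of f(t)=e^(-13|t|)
Using the standard pair: F{e^(-a|t|)} = 2a/(a^2 + omega^2)
With a = 13: F(omega) = 26/(169 + omega^2)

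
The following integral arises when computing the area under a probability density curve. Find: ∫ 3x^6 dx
Using power rule: ∫ 3x^6 dx=3/7 x^7+C=(3/7)x^7+C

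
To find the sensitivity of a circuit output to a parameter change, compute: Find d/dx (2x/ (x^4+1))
Quotient rule: (f/g)'=(f'g - fg')/g²
f=2x, f'=2
g=x^4 + 1, g'=4x^3

Answer: (2·(x^4 + 1) - 8x^4)/(x^4 + 1)²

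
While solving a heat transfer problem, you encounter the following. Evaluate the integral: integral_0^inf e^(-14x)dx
integral_0^inf e^(-14x) dx = [-1/14 * e^(-14x)]_0^inf
= 0 - (-1/14) = 1/14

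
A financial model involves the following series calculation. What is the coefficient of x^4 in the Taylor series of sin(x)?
sin(x) has only odd powers. Coefficient of x^4 = 0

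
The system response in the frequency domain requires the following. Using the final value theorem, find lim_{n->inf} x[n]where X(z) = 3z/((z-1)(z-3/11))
Final value theorem: lim x[n]=lim_{z->1} (z-1)*X(z)
(z-1)*X(z)=3z/(z-3/11)
As z->1: 3/(1-3/11)=3/(8/11)=33/8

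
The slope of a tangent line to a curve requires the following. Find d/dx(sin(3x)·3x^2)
Product rule: (fg)' = f'g+fg'
f = sin(3x), f' = 3·cos(3x)
g = 3x^2, g' = 6x

Answer: 9·cos(3x)·x^2+6·sin(3x)·x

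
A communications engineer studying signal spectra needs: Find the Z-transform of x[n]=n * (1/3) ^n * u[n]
Using the property Z{n*a^n*u[n]}=az/(z-a)^2
With a=1/3: X(z)=(1/3)z/(z - 1/3)^2, |z| > 1/3

Answer: (1/3)z/(z - 1/3)^2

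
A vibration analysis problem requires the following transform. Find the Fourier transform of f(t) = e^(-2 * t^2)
The Fourier transform of a Gaussian e^(-a*t^2) is sqrt(pi/a)*e^(-omega^2/(4a)).
With a=2: F(omega)=sqrt(pi/2)*e^(-omega^2/8)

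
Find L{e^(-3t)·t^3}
First shifting: L{e^(at)f(t)}=F(s-a)
L{t^3}=6/s^4
Shift s → s+3: 6/(s+3)^4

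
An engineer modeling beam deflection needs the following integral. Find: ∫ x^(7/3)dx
Power rule: ∫ x^(7/3) dx = x^(10/3)/(10/3)+C

Answer: (3/10)·x^(10/3)+C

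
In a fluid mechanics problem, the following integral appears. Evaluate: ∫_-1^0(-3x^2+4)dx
Step 1: Find antiderivative F(x) = -x^3 + 4x
Step 2: F(0) - F(-1) = 0 - (-3) = 3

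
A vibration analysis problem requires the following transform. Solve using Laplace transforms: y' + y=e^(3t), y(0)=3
Take L: sY - 3 + Y = 1/(s-3)
Y(s + 1) = 1/(s-3) + 3
Y = 1/((s-3)(s + 1)) + 3/(s + 1)
Partial fractions: 1/((s-3)(s + 1)) = (1/4)/(s-3) - (1/4)/(s + 1)
So Y = (1/4)/(s-3) + (11/4)/(s + 1)
Inverse Laplace transform (L^(-1){1/(s-3)} = e^(3t), L^(-1){1/(s + 1)} = e^(-t)):

Answer: y(t) = (1/4)·e^(3t) + (11/4)·e^(-t)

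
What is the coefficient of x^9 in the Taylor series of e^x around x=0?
Taylor series of e^x=Σ x^n/n!
Coefficient of x^9=1/9!=1/362880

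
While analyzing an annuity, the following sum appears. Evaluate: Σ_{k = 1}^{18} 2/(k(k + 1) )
Partial fractions: 2/(k(k + 1))=2/k - 2/(k + 1)
Telescoping sum: 2(1 - 1/19)=2·18/19

Answer: 36/19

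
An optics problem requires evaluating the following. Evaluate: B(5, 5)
B(x,y) = Γ(x)Γ(y)/Γ(x+y) = (x-1)!(y-1)!/(x+y-1)!
B(5,5) = 4!·4!/9! = 1/630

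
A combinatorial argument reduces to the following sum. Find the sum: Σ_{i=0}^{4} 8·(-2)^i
Geometric series: S=a(1 - r^n)/(1 - r)
a=8, r=-2, n=5
S=8(1 + 32)/3=88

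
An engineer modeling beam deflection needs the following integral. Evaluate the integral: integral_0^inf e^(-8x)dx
integral_0^inf e^(-8x) dx=[-1/8 * e^(-8x)]_0^inf
=0 - (-1/8)=1/8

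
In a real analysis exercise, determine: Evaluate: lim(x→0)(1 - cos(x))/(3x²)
Using 1-cos(u) ≈ u²/2 for small u:
(1-cos(x)) ≈ (x)²/2 = 1x²/2
So limit = 1/(2·3) = 1/6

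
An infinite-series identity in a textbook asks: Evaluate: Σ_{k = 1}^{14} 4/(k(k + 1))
Partial fractions: 4/(k(k + 1)) = 4/k - 4/(k + 1)
Telescoping sum: 4(1 - 1/15) = 4·14/15

Answer: 56/15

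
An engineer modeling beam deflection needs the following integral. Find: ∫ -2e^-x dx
Since d/dx[e^-x]=- e^-x, we get 2e^-x+C

Answer: 2e^-x+C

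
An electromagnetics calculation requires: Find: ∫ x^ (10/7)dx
Power rule: ∫ x^(10/7) dx=x^(17/7)/(17/7)+C

Answer: (7/17)·x^(17/7)+C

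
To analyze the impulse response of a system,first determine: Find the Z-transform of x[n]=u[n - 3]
Using the time-shift property: Z{u[n-3]} = z^(-3) * z/(z-1)
= z^(-2)/(z-1)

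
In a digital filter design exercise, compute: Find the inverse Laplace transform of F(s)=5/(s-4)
L^(-1){5/(s-a)}=c·e^(at)
Here a=4, c=5

Answer: 5e^(4t)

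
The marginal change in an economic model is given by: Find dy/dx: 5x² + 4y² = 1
Differentiate: 10x+8y·(dy/dx) = 0
dy/dx = -10x/(8y) = -(5/4)·(x/y)

Answer: dy/dx = -(5/4)·(x/y)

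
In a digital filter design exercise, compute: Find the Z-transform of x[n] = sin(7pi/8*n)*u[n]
Z{sin(w0 * n) * u[n]} = z * sin(w0)/(z^2 - 2z * cos(w0) + 1)
With w0 = 7pi/8: X(z) = z * sin(7pi/8)/(z^2 - 2z * cos(7pi/8) + 1)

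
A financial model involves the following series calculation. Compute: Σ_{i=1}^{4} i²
Using formula: Σ i^2=n(n + 1)(2n + 1)/6=4·5·9/6=30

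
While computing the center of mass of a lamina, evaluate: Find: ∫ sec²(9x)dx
Since d/dx[tan(9x)] = 9sec²(9x), integral = tan(9x)/9+C

Answer: (1/9)tan(9x)+C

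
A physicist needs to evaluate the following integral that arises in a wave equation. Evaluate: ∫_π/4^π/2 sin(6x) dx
Antiderivative: -cos(6x)/6
Evaluate at bounds: [-cos(6·π/2)/6] - [-cos(6·π/4)/6]
=(-(-1)+(0))/6=1/6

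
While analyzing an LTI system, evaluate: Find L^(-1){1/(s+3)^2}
L^(-1){1/(s-a)^n} = t^(n-1)·e^(at)/(n-1)!
Here a = -3, n = 2: t^1·e^(-3t)/1

Answer: t·e^(-3t)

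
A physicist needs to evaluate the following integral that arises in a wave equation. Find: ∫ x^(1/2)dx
Power rule: ∫ x^(1/2) dx=x^(3/2)/(3/2)+C

Answer: (2/3)·x^(3/2)+C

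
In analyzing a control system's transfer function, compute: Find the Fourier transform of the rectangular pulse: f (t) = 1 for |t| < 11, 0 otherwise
F(omega) = integral from -11 to 11 of e^(-j*omega*t) dt
= 2*sin(11*omega)/omega = 22*sinc(11*omega/pi)

Answer: 2*sin(11*omega)/omega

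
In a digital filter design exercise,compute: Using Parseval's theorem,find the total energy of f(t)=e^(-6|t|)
Parseval's theorem: E=integral |f(t)|^2 dt=(1/2pi) integral |F(omega)|^2 domega
E=integral_{-inf}^{inf} e^(-12|t|) dt=2 * integral_0^inf e^(-12t) dt=2/(2 * 6)=1/6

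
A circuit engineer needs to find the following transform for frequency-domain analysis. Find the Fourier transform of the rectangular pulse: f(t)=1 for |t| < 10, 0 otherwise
F(omega)=integral from -10 to 10 of e^(-j * omega * t) dt
=2 * sin(10 * omega)/omega=20 * sinc(10 * omega/pi)

Answer: 2 * sin(10 * omega)/omega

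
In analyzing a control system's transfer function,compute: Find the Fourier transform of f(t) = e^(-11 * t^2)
The Fourier transform of a Gaussian e^(-a*t^2) is sqrt(pi/a)*e^(-omega^2/(4a)).
With a=11: F(omega)=sqrt(pi/11)*e^(-omega^2/44)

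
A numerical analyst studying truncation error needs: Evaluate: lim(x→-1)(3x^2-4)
Polynomial is continuous, so substitute x = -1:
3·(-1)^2 - 4 = -1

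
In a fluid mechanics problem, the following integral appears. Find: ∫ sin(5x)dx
Using substitution u=5x: ∫ sin(u) du/5=-cos(u)/5+C

Answer: (-1/5)cos(5x)+C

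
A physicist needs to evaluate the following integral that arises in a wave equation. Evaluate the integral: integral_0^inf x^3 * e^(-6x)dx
This is a Gamma integral. Substitute u=6x (du=6 dx):
integral_0^inf x^3*e^(-6x) dx=(1/6^4) integral_0^inf u^3*e^(-u) du
=Gamma(4)/6^4=3!/6^4=6/1296

Answer: 1/216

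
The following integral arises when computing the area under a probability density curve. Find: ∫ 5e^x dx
Since d/dx[e^x] = + e^x, we get 5e^x + C

Answer: 5e^x + C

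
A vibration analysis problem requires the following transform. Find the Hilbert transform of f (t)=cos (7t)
The Hilbert transform shifts each frequency component by -pi/2.
H{cos(wt)} = sin(wt)
With w = 7: H{cos(7t)} = sin(7t)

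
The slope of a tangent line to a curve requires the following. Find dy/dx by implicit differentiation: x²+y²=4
Differentiate both sides: 2x+2y·(dy/dx) = 0
Solve: dy/dx = -2x/(2y) = -x/y

Answer: dy/dx = -x/y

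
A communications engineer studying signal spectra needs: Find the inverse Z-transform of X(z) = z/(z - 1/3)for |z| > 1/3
Standard pair: z/(z-a) <-> a^n*u[n] for causal signals
With a=1/3: x[n]=(1/3)^n*u[n]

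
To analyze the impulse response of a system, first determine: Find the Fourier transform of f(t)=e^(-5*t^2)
The Fourier transform of a Gaussian e^(-a * t^2) is sqrt(pi/a) * e^(-omega^2/(4a)).
With a = 5: F(omega) = sqrt(pi/5) * e^(-omega^2/20)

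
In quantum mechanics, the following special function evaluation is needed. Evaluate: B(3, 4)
B(x,y)=Γ(x)Γ(y)/Γ(x+y)=(x-1)!(y-1)!/(x+y-1)!
B(3,4)=2!·3!/6!=1/60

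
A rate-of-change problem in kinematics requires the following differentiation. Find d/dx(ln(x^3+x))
Chain rule: d/dx[ln(u)]=u'/u where u=x^3 + x
u'=3x^2 + 1

Answer: (3x^2 + 1)/(x^3 + x)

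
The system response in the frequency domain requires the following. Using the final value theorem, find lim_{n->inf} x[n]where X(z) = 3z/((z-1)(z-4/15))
Final value theorem: lim x[n] = lim_{z->1} (z-1)*X(z)
(z-1)*X(z) = 3z/(z-4/15)
As z->1: 3/(1 - 4/15) = 3/(11/15) = 45/11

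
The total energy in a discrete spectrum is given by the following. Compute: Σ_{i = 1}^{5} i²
Using formula: Σ i^2=n(n + 1)(2n + 1)/6=5·6·11/6=55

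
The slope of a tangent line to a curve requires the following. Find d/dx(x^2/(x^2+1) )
Quotient rule: (f/g)' = (f'g - fg')/g²
f = x^2, f' = 2x
g = x^2+1, g' = 2x

Answer: (2x·(x^2+1)-2x^3)/(x^2+1)²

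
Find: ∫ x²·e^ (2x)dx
Integration by parts twice:
First: u = x², dv = e^(2x) dx => x²e^(2x)/2 - (2/2)∫ xe^(2x) dx
Second (∫ xe^(2x) dx): xe^(2x)/2 - e^(2x)/4
Combining: e^(2x)(x²/2-2x/4+2/8)+C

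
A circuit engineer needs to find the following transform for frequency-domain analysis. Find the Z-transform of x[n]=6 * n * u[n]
Z{n * u[n]} = z/(z-1)^2
By linearity: Z{6 * n * u[n]} = 6z/(z-1)^2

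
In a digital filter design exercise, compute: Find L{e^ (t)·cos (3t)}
First shifting: L{e^(at)f(t)}=F(s-a)
L{cos(3t)}=s/(s²+9)
Shift: (s-1)/((s-1)²+9)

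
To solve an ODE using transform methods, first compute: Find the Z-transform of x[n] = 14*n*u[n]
Z{n*u[n]} = z/(z-1)^2
By linearity: Z{14*n*u[n]} = 14z/(z-1)^2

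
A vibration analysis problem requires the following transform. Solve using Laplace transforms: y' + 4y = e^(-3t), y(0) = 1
Take L: sY - 1 + 4Y=1/(s + 3)
Y(s + 4)=1/(s + 3) + 1
Y=1/((s + 3)(s + 4)) + 1/(s + 4)
Partial fractions: 1/((s + 3)(s + 4))=1/(s + 3) - 1/(s + 4)
So Y=1/(s + 3)
Inverse Laplace transform (L^(-1){1/(s + 3)}=e^(-3t), L^(-1){1/(s + 4)}=e^(-4t)):

Answer: y(t)=1·e^(-3t)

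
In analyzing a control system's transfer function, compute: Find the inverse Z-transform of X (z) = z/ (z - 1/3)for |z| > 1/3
Standard pair: z/(z-a) <-> a^n*u[n] for causal signals
With a = 1/3: x[n] = (1/3)^n*u[n]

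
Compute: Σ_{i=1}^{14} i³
Using formula: Σ i^3=[n(n + 1)/2]²=[14·15/2]²=11025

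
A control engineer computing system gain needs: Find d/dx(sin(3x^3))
Chain rule: d/dx[sin(u)] = cos(u)·u' where u = 3x^3
u' = 9x^2

Answer: 9x^2·cos(3x^3)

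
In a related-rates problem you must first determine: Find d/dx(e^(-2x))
Chain rule: d/dx[e^u]=e^u · u' where u=-2x
u'=-2

Answer: -2·e^(-2x)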